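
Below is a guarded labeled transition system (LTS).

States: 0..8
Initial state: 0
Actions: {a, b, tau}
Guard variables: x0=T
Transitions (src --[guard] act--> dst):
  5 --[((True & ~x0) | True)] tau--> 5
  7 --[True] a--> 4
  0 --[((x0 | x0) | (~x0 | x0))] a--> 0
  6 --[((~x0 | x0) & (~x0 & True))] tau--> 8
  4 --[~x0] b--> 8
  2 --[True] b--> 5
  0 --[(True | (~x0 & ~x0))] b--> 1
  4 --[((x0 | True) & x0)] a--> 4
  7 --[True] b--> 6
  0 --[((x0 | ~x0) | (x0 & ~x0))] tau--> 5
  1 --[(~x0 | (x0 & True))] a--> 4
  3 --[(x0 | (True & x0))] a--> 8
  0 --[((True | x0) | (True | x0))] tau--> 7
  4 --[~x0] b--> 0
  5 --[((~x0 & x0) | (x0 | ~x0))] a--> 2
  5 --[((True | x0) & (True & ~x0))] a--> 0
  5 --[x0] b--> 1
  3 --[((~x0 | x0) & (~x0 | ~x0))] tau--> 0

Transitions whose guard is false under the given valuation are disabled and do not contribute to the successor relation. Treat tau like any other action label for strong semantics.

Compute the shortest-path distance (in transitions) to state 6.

Answer: 2

Working:
Breadth-first toward 6:
  Layer 0: {0}
  Layer 1: {1,5,7}
  Layer 2: {2,4,6}
depth(6)=2, e.g. tau·b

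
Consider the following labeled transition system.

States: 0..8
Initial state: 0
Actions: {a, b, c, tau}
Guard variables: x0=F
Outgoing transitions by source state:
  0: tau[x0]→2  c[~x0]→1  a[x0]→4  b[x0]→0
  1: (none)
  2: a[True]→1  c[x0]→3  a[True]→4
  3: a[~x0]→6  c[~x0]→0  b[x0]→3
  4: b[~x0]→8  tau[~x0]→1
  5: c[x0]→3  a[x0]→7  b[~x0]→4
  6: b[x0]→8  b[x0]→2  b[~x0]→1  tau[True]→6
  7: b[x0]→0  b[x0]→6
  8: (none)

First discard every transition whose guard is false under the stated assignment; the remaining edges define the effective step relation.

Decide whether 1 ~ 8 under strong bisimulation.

Bisimulation quotient by refinement:
  round 0: {{0,1,2,3,4,5,6,7,8}}
  round 1: {{0},{1,7,8},{2},{3},{4,6},{5}}
  round 2: {{0},{1,7,8},{2},{3},{4},{5},{6}}
Fixed point at round 3; 7 class(es).
[1]={1,7,8}  [8]={1,7,8}

Answer: BISIMILAR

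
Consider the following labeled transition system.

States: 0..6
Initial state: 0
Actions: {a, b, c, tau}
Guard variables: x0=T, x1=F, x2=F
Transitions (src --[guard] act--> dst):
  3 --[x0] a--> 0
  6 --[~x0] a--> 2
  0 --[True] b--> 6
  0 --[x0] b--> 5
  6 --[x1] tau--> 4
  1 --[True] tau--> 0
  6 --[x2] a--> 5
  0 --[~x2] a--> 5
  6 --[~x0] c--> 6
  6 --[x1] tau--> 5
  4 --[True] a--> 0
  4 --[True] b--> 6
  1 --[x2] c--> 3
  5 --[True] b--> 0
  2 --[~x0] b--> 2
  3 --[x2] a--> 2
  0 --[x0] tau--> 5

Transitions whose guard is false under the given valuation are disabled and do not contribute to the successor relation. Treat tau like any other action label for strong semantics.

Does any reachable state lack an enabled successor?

Answer: DEADLOCK at state 6

Trace:
Reachable = {0,5,6}
  0: a→5  b→5  b→6  tau→5  [4 exit(s)]
  5: b→0  [1 exit(s)]
  6: ∅  [deadlock]
witness 6: b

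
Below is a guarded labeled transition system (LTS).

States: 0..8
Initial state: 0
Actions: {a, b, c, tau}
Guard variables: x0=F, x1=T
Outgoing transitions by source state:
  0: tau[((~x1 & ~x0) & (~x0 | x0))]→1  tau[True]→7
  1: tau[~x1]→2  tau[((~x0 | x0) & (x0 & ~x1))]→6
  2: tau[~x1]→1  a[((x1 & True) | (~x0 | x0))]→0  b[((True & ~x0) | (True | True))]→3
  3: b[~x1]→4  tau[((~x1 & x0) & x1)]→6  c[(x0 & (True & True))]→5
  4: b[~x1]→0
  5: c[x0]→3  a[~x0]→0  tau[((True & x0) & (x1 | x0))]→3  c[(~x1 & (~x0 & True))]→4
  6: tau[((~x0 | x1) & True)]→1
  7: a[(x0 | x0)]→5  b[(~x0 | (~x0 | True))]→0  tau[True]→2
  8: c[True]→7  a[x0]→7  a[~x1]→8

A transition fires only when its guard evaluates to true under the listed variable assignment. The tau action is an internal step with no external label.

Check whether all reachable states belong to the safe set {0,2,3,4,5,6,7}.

Allowed set {0,2,3,4,5,6,7}
R = {0,2,3,7}
  0: ✓
  2: ✓
  3: ✓
  7: ✓

Answer: INVARIANT HOLDS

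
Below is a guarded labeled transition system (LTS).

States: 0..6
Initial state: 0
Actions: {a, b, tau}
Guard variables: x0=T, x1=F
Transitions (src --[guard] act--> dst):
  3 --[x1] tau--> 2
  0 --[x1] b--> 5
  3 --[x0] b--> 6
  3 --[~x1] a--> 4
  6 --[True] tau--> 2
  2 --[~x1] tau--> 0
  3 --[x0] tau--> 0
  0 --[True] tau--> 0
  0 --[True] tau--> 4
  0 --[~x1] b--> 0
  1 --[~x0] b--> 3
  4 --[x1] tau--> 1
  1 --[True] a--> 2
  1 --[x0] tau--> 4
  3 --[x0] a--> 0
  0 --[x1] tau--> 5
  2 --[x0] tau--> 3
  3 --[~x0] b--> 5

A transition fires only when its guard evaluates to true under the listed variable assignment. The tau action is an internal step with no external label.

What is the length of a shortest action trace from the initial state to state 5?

Breadth-first toward 5:
  depth 0: {0}
  depth 1: {4}
5 never appears.

Answer: UNREACHABLE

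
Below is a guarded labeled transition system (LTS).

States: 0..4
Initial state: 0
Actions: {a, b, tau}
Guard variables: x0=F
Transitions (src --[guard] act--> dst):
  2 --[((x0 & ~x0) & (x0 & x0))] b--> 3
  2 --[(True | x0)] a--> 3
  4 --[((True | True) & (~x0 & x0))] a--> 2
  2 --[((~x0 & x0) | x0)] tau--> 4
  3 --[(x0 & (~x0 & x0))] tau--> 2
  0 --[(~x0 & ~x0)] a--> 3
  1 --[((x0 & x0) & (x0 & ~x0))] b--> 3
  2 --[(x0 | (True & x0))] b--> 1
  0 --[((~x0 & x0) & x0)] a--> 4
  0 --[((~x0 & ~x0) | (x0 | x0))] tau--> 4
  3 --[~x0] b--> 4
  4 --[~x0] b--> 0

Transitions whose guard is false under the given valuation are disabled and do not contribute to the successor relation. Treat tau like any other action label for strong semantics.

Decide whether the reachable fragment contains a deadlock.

R = {0,3,4}
  0: a→3  tau→4  [2 out]
  3: b→4  [1 out]
  4: b→0  [1 out]

Answer: DEADLOCK-FREE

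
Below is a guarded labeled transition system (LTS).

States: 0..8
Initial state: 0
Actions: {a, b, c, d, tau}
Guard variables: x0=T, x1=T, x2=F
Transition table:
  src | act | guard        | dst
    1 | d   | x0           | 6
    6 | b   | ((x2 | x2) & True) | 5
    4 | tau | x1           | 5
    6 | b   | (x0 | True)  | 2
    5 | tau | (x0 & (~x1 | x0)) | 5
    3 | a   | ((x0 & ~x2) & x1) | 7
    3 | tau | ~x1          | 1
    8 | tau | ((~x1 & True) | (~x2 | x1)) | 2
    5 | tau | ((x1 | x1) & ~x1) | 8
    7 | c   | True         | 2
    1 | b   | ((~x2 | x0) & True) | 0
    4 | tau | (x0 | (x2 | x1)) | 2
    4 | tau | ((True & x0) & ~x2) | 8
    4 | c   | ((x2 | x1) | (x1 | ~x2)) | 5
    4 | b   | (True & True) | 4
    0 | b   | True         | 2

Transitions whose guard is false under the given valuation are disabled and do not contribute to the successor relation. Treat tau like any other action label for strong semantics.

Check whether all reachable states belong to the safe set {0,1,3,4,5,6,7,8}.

Answer: INVARIANT VIOLATED at state 2

Working:
Safe = {0,1,3,4,5,6,7,8}
R = {0,2}
  0: safe
  2: VIOLATES
reach 2 via b — violates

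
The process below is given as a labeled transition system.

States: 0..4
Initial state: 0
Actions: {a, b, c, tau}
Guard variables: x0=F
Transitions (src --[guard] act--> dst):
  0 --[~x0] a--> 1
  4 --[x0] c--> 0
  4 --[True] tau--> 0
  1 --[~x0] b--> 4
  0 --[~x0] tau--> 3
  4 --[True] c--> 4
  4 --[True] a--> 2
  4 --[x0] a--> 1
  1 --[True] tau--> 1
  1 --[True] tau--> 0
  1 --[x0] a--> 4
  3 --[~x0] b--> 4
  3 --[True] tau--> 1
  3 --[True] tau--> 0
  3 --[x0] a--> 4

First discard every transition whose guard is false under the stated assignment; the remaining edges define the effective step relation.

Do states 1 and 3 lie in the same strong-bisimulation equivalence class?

Answer: BISIMILAR

Working:
Refine partition for ~:
  π0 = {{0,1,2,3,4}}
  π1 = {{0},{1,3},{2},{4}}
4 equivalence class(es) (converged in 2)
[1]={1,3}  [3]={1,3}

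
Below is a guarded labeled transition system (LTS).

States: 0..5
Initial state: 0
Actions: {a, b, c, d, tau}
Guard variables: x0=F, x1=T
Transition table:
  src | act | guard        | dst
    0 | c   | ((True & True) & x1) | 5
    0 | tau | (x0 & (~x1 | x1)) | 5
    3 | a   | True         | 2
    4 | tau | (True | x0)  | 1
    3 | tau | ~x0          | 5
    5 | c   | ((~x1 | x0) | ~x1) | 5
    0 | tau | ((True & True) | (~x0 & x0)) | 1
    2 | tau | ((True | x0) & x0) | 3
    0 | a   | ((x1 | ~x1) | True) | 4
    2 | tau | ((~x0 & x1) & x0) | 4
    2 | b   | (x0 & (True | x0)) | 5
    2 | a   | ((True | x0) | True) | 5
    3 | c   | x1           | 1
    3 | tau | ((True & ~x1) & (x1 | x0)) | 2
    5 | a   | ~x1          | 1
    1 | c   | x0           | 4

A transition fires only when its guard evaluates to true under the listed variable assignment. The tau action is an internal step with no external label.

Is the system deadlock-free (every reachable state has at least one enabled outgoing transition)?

Answer: DEADLOCK at state 1

Working:
Reach set: {0,1,4,5}
  0: a→4  c→5  tau→1  [3 exit(s)]
  1: ∅  [deadlock]
  4: tau→1  [1 exit(s)]
  5: ∅  [deadlock]
Path to 1: tau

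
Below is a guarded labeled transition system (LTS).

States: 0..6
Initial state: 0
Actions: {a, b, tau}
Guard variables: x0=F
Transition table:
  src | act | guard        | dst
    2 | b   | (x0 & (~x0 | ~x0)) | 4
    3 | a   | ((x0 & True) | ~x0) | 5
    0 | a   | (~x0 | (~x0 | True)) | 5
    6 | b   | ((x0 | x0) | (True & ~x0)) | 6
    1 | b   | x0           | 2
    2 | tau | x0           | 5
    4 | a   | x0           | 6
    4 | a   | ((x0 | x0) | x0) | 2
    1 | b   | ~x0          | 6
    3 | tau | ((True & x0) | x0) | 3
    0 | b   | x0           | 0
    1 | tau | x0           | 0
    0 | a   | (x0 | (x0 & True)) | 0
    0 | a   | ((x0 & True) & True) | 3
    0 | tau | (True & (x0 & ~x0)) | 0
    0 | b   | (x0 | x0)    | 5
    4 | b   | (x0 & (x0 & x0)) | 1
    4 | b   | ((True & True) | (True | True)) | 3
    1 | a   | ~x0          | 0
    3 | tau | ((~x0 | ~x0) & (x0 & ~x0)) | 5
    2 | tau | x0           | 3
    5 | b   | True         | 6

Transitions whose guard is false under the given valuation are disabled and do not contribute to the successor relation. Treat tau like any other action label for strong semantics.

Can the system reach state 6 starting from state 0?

After dropping false guards: 7 live edges.
L0 = {0}
L1 = {5}  cumulative {0,5}
L2 = {6}  cumulative {0,5,6}
Reachable = {0,5,6}
witness 6: a·b

Answer: REACHABLE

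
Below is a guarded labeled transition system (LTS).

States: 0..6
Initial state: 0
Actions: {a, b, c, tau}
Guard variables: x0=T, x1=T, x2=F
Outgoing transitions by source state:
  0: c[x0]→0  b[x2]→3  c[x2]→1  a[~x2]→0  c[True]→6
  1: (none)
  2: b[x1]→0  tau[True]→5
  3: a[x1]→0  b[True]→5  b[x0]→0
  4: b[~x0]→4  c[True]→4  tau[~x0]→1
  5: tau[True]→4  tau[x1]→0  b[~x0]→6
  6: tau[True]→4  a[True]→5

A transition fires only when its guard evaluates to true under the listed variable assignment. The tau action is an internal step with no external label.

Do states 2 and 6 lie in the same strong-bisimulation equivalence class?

Compute ~ classes (split until stable):
  π0 = {{0,1,2,3,4,5,6}}
  π1 = {{0},{1},{2},{3},{4},{5},{6}}
7 equivalence class(es) (converged in 2)
2∈{2}, 6∈{6}

Answer: NOT BISIMILAR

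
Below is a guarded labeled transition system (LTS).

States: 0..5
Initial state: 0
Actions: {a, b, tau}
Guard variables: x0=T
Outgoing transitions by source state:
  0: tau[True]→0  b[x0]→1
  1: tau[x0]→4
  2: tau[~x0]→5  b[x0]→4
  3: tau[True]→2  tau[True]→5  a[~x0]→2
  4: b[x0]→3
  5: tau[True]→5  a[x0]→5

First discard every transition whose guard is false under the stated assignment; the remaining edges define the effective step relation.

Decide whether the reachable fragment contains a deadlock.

R = {0,1,2,3,4,5}
  0: b→1  tau→0  [deg 2]
  1: tau→4  [deg 1]
  2: b→4  [deg 1]
  3: tau→2  tau→5  [deg 2]
  4: b→3  [deg 1]
  5: a→5  tau→5  [deg 2]

Answer: DEADLOCK-FREE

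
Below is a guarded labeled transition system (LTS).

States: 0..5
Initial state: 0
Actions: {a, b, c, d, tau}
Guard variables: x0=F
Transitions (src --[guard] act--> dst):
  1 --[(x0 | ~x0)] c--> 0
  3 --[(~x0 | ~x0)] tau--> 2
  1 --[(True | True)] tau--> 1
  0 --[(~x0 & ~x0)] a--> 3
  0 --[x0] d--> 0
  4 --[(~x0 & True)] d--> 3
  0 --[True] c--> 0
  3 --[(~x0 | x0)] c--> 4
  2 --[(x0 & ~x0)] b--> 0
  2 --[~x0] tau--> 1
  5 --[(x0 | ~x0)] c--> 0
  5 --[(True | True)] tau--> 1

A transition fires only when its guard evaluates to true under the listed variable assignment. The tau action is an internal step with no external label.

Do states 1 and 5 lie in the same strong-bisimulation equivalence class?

Answer: BISIMILAR

Analysis:
Compute ~ classes (split until stable):
  P[0] = {{0,1,2,3,4,5}}
  P[1] = {{0},{1,3,5},{2},{4}}
  P[2] = {{0},{1,5},{2},{3},{4}}
5 equivalence class(es) (converged in 3)
[1]={1,5}  [5]={1,5}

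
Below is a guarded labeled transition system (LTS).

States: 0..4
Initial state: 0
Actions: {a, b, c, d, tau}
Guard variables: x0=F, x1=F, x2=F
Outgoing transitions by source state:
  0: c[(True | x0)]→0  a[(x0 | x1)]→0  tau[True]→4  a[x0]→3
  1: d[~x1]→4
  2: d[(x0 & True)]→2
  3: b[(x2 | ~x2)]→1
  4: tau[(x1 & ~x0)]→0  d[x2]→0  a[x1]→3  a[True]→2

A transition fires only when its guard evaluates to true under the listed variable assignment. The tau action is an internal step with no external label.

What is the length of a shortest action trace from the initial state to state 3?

Answer: UNREACHABLE

Trace:
Layered search for 3:
  depth 0: {0}
  depth 1: {4}
  depth 2: {2}
3 never appears.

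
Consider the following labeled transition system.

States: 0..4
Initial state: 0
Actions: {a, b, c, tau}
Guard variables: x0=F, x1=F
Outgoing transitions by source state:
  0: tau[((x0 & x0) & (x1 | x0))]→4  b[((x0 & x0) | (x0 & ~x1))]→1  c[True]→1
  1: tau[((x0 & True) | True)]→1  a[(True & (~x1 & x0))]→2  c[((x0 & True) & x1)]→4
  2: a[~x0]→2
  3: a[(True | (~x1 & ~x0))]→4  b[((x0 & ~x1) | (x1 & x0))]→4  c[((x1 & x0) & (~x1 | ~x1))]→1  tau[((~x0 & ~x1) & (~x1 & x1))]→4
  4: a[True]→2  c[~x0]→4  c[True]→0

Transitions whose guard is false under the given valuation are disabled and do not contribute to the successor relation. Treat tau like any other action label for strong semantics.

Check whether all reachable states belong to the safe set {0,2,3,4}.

Answer: INVARIANT VIOLATED at state 1

Analysis:
Safe = {0,2,3,4}
Reachable = {0,1}
  0: ok
  1: VIOLATES
witness against invariant: c → 1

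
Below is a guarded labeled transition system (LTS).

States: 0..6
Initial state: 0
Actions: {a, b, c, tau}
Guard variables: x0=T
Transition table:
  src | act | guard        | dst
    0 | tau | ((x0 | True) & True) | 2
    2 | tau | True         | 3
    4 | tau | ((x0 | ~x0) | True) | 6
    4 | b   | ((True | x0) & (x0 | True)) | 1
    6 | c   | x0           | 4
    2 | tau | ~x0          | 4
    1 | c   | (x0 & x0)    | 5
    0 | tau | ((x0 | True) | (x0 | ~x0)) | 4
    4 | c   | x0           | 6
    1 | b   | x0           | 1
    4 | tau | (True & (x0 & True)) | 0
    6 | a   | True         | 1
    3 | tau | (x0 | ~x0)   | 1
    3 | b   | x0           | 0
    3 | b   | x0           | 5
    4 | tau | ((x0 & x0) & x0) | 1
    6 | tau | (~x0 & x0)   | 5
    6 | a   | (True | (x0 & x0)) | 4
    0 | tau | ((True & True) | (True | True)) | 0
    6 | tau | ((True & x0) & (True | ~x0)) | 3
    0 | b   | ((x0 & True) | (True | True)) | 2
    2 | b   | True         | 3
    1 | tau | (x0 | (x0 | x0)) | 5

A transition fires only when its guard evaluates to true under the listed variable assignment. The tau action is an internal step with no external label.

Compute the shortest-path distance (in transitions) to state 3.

Answer: 2

Working:
Layered search for 3:
  L0 = {0}
  L1 = {2,4}
  L2 = {1,3,6}
3 enters at depth 2; path b·b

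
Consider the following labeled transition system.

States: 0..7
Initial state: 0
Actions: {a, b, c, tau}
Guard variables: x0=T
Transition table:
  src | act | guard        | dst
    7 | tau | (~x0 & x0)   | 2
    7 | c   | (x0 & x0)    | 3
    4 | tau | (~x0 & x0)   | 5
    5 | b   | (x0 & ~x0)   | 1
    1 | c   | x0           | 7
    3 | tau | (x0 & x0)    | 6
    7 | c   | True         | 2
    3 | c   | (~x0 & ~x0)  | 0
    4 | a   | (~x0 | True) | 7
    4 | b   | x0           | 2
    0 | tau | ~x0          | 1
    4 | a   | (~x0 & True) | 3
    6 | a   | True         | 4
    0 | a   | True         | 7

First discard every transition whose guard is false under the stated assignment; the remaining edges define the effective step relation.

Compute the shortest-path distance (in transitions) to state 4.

Breadth-first toward 4:
  depth 0: {0}
  depth 1: {7}
  depth 2: {2,3}
  depth 3: {6}
  depth 4: {4}
4 enters at depth 4; path a·c·tau·a

Answer: 4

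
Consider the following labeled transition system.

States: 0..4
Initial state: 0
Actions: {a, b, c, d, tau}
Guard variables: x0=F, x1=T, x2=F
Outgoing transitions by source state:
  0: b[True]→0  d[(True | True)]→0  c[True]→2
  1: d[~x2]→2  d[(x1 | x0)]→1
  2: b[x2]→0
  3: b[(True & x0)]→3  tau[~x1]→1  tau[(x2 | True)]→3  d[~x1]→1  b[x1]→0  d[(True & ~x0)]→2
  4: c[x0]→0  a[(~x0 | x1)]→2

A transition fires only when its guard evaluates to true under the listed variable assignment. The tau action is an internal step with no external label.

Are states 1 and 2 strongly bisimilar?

Answer: NOT BISIMILAR

Working:
Bisimulation quotient by refinement:
  round 0: {{0,1,2,3,4}}
  round 1: {{0},{1},{2},{3},{4}}
Fixed point at round 2; 5 class(es).
[1]={1}  [2]={2}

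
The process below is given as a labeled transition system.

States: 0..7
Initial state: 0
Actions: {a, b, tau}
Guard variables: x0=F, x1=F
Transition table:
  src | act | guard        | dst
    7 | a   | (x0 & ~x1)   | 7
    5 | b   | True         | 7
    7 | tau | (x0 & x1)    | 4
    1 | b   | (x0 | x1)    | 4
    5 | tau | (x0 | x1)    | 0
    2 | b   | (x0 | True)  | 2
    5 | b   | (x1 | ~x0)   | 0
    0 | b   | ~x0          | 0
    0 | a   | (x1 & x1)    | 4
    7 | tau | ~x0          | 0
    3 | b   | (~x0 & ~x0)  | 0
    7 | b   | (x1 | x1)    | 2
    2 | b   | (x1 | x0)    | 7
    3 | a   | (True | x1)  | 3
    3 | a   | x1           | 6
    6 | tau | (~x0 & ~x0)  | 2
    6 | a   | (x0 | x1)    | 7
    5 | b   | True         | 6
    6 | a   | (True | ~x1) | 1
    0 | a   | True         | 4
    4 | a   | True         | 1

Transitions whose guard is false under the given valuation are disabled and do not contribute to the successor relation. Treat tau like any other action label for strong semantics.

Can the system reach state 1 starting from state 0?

Answer: REACHABLE

Trace:
12 transition(s) survive guard evaluation.
Layer 0: {0}
Layer 1: {4}  now seen {0,4}
Layer 2: {1}  now seen {0,1,4}
R = {0,1,4}
trace reaching 1: a·a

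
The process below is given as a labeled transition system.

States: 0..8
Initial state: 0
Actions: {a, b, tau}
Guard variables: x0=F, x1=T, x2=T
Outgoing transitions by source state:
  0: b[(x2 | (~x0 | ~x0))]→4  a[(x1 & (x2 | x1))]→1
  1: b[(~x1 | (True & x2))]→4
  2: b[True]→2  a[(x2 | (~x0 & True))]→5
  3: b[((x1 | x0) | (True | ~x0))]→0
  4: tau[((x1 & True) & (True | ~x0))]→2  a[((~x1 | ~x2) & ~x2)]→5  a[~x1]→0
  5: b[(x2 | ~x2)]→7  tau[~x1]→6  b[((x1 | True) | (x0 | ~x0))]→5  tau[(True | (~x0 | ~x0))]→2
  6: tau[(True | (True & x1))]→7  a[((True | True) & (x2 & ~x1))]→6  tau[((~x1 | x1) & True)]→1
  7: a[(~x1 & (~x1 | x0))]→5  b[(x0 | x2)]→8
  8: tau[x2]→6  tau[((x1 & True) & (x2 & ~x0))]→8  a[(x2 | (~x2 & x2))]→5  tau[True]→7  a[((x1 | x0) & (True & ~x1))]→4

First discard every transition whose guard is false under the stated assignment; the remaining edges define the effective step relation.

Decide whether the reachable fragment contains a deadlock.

R = {0,1,2,4,5,6,7,8}
  0: a→1  b→4  [2 out]
  1: b→4  [1 out]
  2: a→5  b→2  [2 out]
  4: tau→2  [1 out]
  5: b→5  b→7  tau→2  [3 out]
  6: tau→1  tau→7  [2 out]
  7: b→8  [1 out]
  8: a→5  tau→6  tau→7  tau→8  [4 out]

Answer: DEADLOCK-FREE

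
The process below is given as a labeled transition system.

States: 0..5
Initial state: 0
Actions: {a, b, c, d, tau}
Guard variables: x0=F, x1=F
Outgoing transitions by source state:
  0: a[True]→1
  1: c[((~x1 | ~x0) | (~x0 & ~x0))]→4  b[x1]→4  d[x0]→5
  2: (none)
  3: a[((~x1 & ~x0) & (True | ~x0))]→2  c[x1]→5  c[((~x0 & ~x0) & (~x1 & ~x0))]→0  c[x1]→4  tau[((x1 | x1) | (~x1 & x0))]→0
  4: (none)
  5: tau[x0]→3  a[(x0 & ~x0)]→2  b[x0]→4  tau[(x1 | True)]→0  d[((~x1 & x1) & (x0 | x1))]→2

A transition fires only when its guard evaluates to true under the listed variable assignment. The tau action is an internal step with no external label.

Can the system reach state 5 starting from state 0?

Answer: UNREACHABLE

Analysis:
After dropping false guards: 5 live edges.
L0 = {0}
L1 = {1}  now seen {0,1}
L2 = {4}  now seen {0,1,4}
Reach set: {0,1,4}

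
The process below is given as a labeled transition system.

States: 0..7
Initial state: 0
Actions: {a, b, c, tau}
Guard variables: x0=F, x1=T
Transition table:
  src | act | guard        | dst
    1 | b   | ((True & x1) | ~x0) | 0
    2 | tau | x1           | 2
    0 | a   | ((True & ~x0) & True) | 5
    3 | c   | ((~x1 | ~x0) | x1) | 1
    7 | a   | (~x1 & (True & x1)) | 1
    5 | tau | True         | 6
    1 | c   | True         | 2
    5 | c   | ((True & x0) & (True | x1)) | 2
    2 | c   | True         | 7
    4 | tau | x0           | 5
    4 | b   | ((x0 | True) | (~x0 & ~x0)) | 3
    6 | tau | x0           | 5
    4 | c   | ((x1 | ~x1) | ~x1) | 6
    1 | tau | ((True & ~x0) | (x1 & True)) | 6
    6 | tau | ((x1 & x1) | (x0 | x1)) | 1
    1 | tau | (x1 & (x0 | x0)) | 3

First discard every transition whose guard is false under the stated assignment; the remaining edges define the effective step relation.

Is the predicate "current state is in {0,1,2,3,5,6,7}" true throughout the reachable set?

Answer: INVARIANT HOLDS

Analysis:
Safe = {0,1,2,3,5,6,7}
Reach set: {0,1,2,5,6,7}
  0: ok
  1: ok
  2: ok
  5: ok
  6: ok
  7: ok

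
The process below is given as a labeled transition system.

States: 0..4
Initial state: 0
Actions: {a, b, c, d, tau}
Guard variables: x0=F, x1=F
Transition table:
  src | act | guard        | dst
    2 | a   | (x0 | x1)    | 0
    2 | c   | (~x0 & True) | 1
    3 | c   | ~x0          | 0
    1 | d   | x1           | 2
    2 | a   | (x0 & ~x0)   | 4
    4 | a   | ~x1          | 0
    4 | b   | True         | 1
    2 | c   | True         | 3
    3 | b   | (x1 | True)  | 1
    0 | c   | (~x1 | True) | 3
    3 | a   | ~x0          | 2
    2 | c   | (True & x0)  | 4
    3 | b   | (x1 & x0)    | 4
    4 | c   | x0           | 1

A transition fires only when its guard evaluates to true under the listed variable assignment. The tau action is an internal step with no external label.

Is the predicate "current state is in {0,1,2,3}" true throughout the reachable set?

Answer: INVARIANT HOLDS

Trace:
Allowed set {0,1,2,3}
R = {0,1,2,3}
  0: safe
  1: safe
  2: safe
  3: safe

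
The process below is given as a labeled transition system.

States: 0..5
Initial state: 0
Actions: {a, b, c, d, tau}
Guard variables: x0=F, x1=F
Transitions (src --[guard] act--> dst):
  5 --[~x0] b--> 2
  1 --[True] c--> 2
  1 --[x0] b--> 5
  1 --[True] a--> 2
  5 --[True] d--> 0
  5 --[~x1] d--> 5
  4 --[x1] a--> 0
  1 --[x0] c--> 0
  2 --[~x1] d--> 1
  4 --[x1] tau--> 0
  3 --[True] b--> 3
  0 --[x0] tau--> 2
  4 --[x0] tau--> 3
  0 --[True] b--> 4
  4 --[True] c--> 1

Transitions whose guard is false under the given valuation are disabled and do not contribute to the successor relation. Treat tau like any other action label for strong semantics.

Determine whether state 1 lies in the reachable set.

After dropping false guards: 9 live edges.
depth 0: {0}
depth 1: {4}  now seen {0,4}
depth 2: {1}  now seen {0,1,4}
depth 3: {2}  now seen {0,1,2,4}
Reachable = {0,1,2,4}
witness 1: b·c

Answer: REACHABLE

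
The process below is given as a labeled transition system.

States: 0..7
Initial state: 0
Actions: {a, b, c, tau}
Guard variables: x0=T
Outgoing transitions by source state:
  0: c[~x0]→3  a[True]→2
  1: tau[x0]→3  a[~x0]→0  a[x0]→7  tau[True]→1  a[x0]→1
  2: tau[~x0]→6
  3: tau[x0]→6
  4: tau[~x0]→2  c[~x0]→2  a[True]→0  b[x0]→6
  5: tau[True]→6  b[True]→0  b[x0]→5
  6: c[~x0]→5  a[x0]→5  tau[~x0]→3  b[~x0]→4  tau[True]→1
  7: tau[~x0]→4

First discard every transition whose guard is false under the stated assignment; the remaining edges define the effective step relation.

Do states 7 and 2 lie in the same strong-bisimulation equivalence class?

Refine partition for ~:
  round 0: {{0,1,2,3,4,5,6,7}}
  round 1: {{0},{1,6},{2,7},{3},{4},{5}}
  round 2: {{0},{1},{2,7},{3},{4},{5},{6}}
stable after 3 split(s): 7 block(s)
class of 7: {2,7}; class of 2: {2,7}

Answer: BISIMILAR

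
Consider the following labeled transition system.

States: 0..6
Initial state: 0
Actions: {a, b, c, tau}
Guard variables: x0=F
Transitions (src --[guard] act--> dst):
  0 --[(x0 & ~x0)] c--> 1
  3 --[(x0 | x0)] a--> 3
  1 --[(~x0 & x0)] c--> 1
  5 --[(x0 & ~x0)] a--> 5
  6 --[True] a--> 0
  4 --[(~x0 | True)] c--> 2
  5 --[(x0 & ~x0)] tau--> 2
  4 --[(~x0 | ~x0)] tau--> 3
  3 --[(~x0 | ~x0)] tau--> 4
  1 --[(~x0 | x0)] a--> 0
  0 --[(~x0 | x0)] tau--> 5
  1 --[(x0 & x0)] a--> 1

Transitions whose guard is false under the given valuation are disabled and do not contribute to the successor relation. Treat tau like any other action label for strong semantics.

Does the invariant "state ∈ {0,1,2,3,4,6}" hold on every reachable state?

Answer: INVARIANT VIOLATED at state 5

Analysis:
Safe = {0,1,2,3,4,6}
R = {0,5}
  0: ✓
  5: VIOLATES
witness against invariant: tau → 5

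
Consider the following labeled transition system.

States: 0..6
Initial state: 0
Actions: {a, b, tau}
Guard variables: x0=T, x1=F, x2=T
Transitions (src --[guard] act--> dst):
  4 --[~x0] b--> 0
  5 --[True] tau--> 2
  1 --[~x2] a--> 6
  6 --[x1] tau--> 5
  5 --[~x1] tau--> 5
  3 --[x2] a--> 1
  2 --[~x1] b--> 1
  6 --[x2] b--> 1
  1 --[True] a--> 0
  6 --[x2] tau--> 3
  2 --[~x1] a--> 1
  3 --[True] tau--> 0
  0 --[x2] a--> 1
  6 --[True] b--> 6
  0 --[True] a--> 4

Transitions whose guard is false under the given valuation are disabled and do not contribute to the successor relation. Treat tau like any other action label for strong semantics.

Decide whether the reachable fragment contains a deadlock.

Answer: DEADLOCK at state 4

Analysis:
R = {0,1,4}
  0: a→1  a→4  [2 exit(s)]
  1: a→0  [1 exit(s)]
  4: ∅  [deadlock]
Path to 4: a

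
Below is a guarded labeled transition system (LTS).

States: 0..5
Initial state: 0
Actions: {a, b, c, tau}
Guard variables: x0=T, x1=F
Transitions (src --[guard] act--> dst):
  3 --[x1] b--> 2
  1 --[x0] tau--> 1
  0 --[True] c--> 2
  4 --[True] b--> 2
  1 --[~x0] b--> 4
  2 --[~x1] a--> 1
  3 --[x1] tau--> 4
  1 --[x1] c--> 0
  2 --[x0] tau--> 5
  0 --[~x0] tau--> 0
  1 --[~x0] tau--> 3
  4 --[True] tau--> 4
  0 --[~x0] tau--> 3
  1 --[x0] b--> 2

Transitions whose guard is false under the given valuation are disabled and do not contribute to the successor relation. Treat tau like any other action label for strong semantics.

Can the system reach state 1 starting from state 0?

Answer: REACHABLE

Analysis:
7 transition(s) survive guard evaluation.
L0 = {0}
L1 = {2}  total {0,2}
L2 = {1,5}  total {0,1,2,5}
Reachable = {0,1,2,5}
Path to 1: c·a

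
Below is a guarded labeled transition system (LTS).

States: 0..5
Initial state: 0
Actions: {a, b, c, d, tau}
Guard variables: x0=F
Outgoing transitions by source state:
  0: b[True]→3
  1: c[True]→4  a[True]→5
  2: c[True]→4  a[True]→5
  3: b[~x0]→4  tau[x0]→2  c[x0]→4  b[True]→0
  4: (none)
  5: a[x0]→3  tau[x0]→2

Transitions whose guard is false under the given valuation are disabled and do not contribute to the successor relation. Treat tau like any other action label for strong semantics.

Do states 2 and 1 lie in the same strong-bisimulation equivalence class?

Answer: BISIMILAR

Working:
Bisimulation quotient by refinement:
  P[0] = {{0,1,2,3,4,5}}
  P[1] = {{0,3},{1,2},{4,5}}
  P[2] = {{0},{1,2},{3},{4,5}}
Fixed point at round 3; 4 class(es).
class of 2: {1,2}; class of 1: {1,2}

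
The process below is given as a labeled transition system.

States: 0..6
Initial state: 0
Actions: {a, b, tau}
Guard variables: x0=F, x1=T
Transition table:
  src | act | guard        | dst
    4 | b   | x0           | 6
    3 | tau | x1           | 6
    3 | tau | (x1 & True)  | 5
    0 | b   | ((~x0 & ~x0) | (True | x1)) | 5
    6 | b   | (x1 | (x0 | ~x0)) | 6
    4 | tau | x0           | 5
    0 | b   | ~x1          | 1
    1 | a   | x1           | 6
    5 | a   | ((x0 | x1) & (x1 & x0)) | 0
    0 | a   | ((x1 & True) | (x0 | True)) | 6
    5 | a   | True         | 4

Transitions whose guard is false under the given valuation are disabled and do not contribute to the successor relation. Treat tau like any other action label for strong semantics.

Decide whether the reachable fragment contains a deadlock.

Answer: DEADLOCK at state 4

Working:
Reachable = {0,4,5,6}
  0: a→6  b→5  [2 exit(s)]
  4: ∅  [deadlock]
  5: a→4  [1 exit(s)]
  6: b→6  [1 exit(s)]
Path to 4: b·a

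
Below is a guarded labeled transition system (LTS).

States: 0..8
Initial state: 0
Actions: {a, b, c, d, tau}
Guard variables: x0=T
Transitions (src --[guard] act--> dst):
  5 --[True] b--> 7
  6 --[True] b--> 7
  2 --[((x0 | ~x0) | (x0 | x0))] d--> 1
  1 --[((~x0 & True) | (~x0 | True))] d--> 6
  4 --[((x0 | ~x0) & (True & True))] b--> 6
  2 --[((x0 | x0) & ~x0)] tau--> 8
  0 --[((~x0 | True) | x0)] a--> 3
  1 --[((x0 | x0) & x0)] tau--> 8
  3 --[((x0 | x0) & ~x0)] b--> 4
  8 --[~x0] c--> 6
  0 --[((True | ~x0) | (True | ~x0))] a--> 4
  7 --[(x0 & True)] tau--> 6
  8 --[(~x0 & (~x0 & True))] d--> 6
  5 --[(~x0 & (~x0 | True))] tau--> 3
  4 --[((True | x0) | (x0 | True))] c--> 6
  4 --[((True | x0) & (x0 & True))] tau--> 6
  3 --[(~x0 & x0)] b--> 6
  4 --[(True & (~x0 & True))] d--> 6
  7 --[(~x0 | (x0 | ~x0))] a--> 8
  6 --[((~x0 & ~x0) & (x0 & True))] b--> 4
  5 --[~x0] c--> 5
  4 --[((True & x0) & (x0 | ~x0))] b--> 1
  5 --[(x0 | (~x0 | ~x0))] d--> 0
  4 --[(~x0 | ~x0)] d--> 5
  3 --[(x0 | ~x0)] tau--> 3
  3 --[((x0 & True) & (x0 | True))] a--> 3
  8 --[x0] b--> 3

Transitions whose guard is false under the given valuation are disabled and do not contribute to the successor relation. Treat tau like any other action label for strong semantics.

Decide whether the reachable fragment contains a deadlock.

Answer: DEADLOCK-FREE

Working:
R = {0,1,3,4,6,7,8}
  0: a→3  a→4  [deg 2]
  1: d→6  tau→8  [deg 2]
  3: a→3  tau→3  [deg 2]
  4: b→1  b→6  c→6  tau→6  [deg 4]
  6: b→7  [deg 1]
  7: a→8  tau→6  [deg 2]
  8: b→3  [deg 1]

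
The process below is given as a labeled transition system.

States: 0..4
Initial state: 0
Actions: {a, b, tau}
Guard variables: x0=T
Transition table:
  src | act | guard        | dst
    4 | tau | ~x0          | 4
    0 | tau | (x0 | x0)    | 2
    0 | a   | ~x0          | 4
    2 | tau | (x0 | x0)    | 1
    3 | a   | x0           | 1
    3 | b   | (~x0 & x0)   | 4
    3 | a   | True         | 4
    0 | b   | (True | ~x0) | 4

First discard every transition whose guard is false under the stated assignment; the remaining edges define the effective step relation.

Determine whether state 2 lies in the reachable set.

After dropping false guards: 5 live edges.
depth 0: {0}
depth 1: {2,4}  total {0,2,4}
depth 2: {1}  total {0,1,2,4}
R = {0,1,2,4}
witness 2: tau

Answer: REACHABLE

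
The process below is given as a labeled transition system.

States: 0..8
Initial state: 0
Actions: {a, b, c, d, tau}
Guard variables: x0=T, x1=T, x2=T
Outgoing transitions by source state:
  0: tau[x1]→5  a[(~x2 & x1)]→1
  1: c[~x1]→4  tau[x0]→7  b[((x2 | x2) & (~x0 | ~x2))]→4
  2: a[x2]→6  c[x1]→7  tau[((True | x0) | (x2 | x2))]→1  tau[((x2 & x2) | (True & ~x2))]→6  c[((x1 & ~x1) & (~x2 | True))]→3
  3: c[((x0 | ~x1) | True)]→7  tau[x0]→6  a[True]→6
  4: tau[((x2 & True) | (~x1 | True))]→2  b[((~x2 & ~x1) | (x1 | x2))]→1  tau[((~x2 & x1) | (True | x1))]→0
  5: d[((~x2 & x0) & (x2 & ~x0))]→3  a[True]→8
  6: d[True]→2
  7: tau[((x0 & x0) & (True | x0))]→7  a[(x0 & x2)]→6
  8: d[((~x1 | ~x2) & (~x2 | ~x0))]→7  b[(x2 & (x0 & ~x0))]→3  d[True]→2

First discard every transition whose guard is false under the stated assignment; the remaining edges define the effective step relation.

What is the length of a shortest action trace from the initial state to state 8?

Layered search for 8:
  depth 0: {0}
  depth 1: {5}
  depth 2: {8}
8 enters at depth 2; path tau·a

Answer: 2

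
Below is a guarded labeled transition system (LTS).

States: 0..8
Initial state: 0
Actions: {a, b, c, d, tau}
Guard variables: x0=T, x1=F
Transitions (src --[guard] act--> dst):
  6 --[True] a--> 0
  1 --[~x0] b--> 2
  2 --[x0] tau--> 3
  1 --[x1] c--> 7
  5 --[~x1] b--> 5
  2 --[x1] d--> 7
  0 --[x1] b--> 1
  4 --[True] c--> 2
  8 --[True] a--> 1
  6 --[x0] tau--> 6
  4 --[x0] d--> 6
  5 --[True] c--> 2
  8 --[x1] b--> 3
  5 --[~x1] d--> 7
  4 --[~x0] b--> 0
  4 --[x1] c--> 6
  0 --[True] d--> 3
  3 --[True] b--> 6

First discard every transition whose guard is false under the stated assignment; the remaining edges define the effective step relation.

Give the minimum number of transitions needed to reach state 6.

Layered search for 6:
  depth 0: {0}
  depth 1: {3}
  depth 2: {6}
depth(6)=2, e.g. d·b

Answer: 2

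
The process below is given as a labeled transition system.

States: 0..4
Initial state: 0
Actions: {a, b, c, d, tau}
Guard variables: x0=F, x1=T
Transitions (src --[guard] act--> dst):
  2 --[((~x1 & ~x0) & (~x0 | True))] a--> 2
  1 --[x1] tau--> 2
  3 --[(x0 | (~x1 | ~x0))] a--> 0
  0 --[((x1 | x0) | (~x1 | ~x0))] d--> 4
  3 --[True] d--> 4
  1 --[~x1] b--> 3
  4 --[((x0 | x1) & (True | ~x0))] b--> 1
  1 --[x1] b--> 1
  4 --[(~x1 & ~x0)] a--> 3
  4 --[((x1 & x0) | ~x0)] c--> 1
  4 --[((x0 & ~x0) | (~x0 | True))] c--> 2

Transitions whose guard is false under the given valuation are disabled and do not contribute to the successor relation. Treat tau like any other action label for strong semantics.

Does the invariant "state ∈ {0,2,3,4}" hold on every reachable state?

Allowed set {0,2,3,4}
Reach set: {0,1,2,4}
  0: ✓
  1: outside
  2: ✓
  4: ✓
witness against invariant: d·b → 1

Answer: INVARIANT VIOLATED at state 1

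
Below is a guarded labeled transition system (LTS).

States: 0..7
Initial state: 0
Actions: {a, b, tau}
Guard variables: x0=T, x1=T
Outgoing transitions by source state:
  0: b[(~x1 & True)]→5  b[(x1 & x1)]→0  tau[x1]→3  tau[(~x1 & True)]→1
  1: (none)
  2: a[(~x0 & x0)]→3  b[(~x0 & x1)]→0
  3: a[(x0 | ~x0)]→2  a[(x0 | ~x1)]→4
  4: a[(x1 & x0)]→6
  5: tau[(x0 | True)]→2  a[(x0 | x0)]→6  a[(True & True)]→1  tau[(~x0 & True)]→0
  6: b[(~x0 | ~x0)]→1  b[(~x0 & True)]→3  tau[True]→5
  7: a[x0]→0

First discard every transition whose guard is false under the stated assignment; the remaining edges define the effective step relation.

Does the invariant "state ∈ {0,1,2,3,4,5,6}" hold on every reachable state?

Safe = {0,1,2,3,4,5,6}
R = {0,1,2,3,4,5,6}
  0: ok
  1: ok
  2: ok
  3: ok
  4: ok
  5: ok
  6: ok

Answer: INVARIANT HOLDS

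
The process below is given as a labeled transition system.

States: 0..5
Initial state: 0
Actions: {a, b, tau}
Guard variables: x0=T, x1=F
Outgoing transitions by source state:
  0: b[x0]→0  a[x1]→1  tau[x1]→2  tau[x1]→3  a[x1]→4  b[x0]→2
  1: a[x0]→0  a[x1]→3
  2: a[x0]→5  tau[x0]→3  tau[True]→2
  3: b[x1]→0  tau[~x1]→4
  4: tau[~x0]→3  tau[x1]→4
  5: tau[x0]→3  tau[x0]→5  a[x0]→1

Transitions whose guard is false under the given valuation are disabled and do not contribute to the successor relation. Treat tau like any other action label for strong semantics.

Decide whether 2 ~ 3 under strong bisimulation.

Answer: NOT BISIMILAR

Analysis:
Bisimulation quotient by refinement:
  round 0: {{0,1,2,3,4,5}}
  round 1: {{0},{1},{2,5},{3},{4}}
  round 2: {{0},{1},{2},{3},{4},{5}}
Fixed point at round 3; 6 class(es).
[2]={2}  [3]={3}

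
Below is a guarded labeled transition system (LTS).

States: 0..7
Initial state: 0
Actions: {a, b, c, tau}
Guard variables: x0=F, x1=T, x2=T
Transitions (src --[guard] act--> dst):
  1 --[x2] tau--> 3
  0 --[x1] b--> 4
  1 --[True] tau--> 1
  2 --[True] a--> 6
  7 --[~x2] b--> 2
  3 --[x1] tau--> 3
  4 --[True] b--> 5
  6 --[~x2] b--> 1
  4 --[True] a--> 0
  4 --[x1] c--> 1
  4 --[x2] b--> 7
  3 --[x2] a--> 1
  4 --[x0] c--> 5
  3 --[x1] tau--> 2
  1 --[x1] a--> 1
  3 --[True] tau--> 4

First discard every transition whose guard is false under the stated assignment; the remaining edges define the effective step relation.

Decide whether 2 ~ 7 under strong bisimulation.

Answer: NOT BISIMILAR

Trace:
Refine partition for ~:
  round 0: {{0,1,2,3,4,5,6,7}}
  round 1: {{0},{1,3},{2},{4},{5,6,7}}
  round 2: {{0},{1},{2},{3},{4},{5,6,7}}
6 equivalence class(es) (converged in 3)
2∈{2}, 7∈{5,6,7}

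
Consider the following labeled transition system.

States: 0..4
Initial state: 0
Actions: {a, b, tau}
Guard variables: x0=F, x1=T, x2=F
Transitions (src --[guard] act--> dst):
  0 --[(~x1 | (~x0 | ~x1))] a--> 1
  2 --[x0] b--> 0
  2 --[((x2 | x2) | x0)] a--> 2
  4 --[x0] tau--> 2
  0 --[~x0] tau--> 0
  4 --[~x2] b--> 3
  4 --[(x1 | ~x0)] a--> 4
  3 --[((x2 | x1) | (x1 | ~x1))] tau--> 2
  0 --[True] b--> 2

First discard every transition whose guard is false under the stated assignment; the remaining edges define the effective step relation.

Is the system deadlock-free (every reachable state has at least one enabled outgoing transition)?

R = {0,1,2}
  0: a→1  b→2  tau→0  [3 out]
  1: ∅  [STUCK]
  2: ∅  [STUCK]
witness 1: a

Answer: DEADLOCK at state 1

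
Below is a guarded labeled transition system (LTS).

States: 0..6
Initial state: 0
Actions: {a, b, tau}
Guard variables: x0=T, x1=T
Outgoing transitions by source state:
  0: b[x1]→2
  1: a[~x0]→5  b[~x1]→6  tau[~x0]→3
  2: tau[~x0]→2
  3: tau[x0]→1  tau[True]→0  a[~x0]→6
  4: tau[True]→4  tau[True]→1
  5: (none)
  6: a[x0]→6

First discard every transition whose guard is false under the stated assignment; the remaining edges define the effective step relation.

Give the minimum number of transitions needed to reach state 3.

Answer: UNREACHABLE

Trace:
Layered search for 3:
  Layer 0: {0}
  Layer 1: {2}
3 never appears.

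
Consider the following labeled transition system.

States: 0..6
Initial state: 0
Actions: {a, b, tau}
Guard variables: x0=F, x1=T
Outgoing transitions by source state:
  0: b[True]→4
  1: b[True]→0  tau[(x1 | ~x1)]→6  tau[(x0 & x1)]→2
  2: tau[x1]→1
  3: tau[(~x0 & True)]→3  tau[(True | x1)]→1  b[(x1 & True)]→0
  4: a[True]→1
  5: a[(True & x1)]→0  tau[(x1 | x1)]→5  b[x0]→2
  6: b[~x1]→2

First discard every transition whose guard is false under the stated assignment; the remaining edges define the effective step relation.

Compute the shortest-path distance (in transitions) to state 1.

Layered search for 1:
  Layer 0: {0}
  Layer 1: {4}
  Layer 2: {1}
depth(1)=2, e.g. b·a

Answer: 2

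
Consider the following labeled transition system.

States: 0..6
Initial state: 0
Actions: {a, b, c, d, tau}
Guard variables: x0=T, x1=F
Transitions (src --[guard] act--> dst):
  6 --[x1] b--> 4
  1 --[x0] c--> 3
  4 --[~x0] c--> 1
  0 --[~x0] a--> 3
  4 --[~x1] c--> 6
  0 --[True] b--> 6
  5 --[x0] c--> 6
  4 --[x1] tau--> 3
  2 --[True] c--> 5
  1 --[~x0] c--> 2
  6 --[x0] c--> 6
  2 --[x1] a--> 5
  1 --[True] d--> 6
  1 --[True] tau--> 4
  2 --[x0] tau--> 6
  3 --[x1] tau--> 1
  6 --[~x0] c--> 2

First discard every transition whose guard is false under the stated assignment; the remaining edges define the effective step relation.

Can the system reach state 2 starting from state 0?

Answer: UNREACHABLE

Trace:
After dropping false guards: 9 live edges.
depth 0: {0}
depth 1: {6}  now seen {0,6}
R = {0,6}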